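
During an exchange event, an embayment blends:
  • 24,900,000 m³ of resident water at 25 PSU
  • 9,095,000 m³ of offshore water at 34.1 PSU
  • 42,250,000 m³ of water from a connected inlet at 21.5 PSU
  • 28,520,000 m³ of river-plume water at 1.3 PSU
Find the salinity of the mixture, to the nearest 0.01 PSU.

17.93 PSU

Mass of salt is conserved:
salt = 24,900,000×25 + 9,095,000×34.1 + 42,250,000×21.5 + 28,520,000×1.3 = 622,500,000 + 310,139,500 + 908,375,000 + 37,076,000 = 1,878,090,500
volume = 24,900,000 + 9,095,000 + 42,250,000 + 28,520,000 = 104,765,000 m³
S = 1,878,090,500 / 104,765,000 = 17.9267 PSU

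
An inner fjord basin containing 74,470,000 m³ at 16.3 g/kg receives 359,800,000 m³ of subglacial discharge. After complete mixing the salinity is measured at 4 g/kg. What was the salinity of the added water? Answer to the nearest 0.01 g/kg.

1.45 g/kg

Salt balance: 74,470,000×16.3 + 359,800,000×S = 434,270,000×4
1,213,861,000 + 359,800,000·S = 1,737,080,000
S = (1,737,080,000 − 1,213,861,000) / 359,800,000 = 1.4542 g/kg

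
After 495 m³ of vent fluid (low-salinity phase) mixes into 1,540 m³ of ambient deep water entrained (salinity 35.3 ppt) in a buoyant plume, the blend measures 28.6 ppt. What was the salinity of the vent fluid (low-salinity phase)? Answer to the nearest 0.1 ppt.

Salt balance: 1,540×35.3 + 495×S = 2,035×28.6
54,362 + 495·S = 58,201
S = (58,201 − 54,362) / 495 = 7.7556 ppt

7.8 ppt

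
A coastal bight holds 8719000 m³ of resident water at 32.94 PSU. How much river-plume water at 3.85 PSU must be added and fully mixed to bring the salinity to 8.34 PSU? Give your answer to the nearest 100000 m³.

47800000 m³

Salt balance: 8,719,000×32.94 + V×3.85 = (8,719,000+V)×8.34
287,203,860 + 3.85V = 72,716,460 + 8.34V
214,487,400 = 4.49V
V = 47,770,022.27 m³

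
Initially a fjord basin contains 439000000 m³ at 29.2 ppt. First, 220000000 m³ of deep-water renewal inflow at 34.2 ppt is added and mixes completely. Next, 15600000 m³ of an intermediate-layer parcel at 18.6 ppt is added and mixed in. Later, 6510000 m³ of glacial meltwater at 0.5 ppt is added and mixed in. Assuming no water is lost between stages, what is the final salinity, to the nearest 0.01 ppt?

Weighted by volume,
Initial salt = 439,000,000×29.2 = 12,818,800,000
After stage 1: salt = 12,818,800,000 + 220,000,000×34.2 = 20,342,800,000; volume = 659,000,000 m³; S = 30.869 ppt
After stage 2: salt = 20,342,800,000 + 15,600,000×18.6 = 20,632,960,000; volume = 674,600,000 m³; S = 30.585 ppt
After stage 3: salt = 20,632,960,000 + 6,510,000×0.5 = 20,636,215,000; volume = 681,110,000 m³
S = 20,636,215,000 / 681,110,000 = 30.2979 ppt

30.30 ppt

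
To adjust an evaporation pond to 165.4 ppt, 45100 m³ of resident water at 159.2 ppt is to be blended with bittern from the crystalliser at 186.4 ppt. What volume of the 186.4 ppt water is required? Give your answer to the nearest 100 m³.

13300 m³

Salt balance: 45,100×159.2 + V×186.4 = (45,100+V)×165.4
7,179,920 + 186.4V = 7,459,540 + 165.4V
279,620 = 21V
V = 13,315.24 m³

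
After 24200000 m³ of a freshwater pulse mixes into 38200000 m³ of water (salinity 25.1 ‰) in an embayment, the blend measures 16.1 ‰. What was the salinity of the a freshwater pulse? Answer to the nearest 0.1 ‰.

1.9 ‰

Salt balance: 38,200,000×25.1 + 24,200,000×S = 62,400,000×16.1
958,820,000 + 24,200,000·S = 1,004,640,000
S = (1,004,640,000 − 958,820,000) / 24,200,000 = 1.8934 ‰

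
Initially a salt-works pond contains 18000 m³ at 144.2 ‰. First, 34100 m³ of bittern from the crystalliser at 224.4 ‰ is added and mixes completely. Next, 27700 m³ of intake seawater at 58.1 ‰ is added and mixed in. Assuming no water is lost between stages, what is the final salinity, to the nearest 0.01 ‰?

Total salt / total volume:
Initial salt = 18,000×144.2 = 2,595,600
After stage 1: salt = 2,595,600 + 34,100×224.4 = 10,247,640; volume = 52,100 m³; S = 196.692 ‰
After stage 2: salt = 10,247,640 + 27,700×58.1 = 11,857,010; volume = 79,800 m³
S = 11,857,010 / 79,800 = 148.5841 ‰

148.58 ‰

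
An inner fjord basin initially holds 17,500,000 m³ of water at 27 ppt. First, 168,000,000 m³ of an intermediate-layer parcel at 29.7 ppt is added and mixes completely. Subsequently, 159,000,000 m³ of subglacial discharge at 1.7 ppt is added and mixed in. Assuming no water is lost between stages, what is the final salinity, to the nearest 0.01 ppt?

Total salt / total volume:
Initial salt = 17,500,000×27 = 472,500,000
After stage 1: salt = 472,500,000 + 168,000,000×29.7 = 5,462,100,000; volume = 185,500,000 m³; S = 29.445 ppt
After stage 2: salt = 5,462,100,000 + 159,000,000×1.7 = 5,732,400,000; volume = 344,500,000 m³
S = 5,732,400,000 / 344,500,000 = 16.6398 ppt

16.64 ppt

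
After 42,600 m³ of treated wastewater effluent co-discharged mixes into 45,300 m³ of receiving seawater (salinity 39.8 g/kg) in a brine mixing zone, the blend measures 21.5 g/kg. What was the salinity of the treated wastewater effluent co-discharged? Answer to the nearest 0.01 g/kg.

2.04 g/kg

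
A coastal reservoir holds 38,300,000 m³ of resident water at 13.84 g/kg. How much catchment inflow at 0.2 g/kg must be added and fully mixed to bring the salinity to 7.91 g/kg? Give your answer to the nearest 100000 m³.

29500000 m³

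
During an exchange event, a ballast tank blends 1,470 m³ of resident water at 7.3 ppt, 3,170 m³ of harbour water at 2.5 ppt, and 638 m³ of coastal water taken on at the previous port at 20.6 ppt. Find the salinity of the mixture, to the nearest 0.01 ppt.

Weighted by volume,
salt = 1,470×7.3 + 3,170×2.5 + 638×20.6 = 10,731 + 7,925 + 13,142.8 = 31,798.8
volume = 1,470 + 3,170 + 638 = 5,278 m³
S = 31,798.8 / 5,278 = 6.0248 ppt

6.02 ppt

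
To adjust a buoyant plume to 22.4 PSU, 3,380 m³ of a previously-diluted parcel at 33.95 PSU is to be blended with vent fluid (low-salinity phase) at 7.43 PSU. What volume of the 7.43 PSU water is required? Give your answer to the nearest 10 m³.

Salt balance: 3,380×33.95 + V×7.43 = (3,380+V)×22.4
114,751 + 7.43V = 75,712 + 22.4V
39,039 = 14.97V
V = 2,607.82 m³

2610 m³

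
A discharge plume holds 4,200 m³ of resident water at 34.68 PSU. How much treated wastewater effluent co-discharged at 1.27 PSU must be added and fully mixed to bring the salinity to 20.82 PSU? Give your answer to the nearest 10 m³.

2980 m³

Salt balance: 4,200×34.68 + V×1.27 = (4,200+V)×20.82
145,656 + 1.27V = 87,444 + 20.82V
58,212 = 19.55V
V = 2,977.6 m³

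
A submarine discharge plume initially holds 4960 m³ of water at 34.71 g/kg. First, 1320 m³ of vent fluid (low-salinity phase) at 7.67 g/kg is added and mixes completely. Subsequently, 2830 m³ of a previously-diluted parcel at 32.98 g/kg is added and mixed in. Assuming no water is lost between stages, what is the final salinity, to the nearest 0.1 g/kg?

By conservation of dissolved salt,
Initial salt = 4,960×34.71 = 172,161.6
After stage 1: salt = 172,161.6 + 1,320×7.67 = 182,286; volume = 6,280 m³; S = 29.026 g/kg
After stage 2: salt = 182,286 + 2,830×32.98 = 275,619.4; volume = 9,110 m³
S = 275,619.4 / 9,110 = 30.2546 g/kg

30.3 g/kg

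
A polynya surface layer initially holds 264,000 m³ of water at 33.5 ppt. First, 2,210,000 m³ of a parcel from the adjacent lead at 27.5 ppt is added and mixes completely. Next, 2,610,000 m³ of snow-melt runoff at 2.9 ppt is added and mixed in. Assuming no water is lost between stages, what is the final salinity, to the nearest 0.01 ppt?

By conservation of dissolved salt,
Initial salt = 264,000×33.5 = 8,844,000
After stage 1: salt = 8,844,000 + 2,210,000×27.5 = 69,619,000; volume = 2,474,000 m³; S = 28.14 ppt
After stage 2: salt = 69,619,000 + 2,610,000×2.9 = 77,188,000; volume = 5,084,000 m³
S = 77,188,000 / 5,084,000 = 15.1825 ppt

15.18 ppt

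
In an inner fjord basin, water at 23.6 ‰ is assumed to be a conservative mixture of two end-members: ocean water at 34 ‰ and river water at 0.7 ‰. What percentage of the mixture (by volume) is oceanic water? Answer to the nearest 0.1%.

Let g be the oceanic fraction. Salt balance per unit volume:
g×34 + (1−g)×0.7 = 23.6
g = (23.6 − 0.7) / (34 − 0.7) = 22.9/33.3 = 0.6877

68.8%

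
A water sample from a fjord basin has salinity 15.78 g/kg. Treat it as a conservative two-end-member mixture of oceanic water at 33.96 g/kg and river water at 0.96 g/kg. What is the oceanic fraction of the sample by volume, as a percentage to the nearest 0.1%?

Let g be the oceanic fraction. Salt balance per unit volume:
g×33.96 + (1−g)×0.96 = 15.78
g = (15.78 − 0.96) / (33.96 − 0.96) = 14.82/33 = 0.4491

44.9%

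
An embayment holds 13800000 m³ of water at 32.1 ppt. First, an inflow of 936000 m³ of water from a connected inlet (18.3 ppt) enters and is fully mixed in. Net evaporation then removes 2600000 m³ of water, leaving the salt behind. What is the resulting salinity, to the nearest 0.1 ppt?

After mixing: salt = 13,800,000×32.1 + 936,000×18.3 = 460,108,800; volume = 14,736,000 m³
After evaporation: salt unchanged = 460,108,800; volume = 14,736,000 − 2,600,000 = 12,136,000 m³
S = 460,108,800 / 12,136,000 = 37.9127 ppt

37.9 ppt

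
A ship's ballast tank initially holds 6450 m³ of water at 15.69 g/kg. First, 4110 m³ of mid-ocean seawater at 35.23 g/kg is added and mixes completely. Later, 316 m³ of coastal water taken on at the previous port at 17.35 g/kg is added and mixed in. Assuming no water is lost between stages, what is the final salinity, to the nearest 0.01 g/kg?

23.12 g/kg

Total salt / total volume:
Initial salt = 6,450×15.69 = 101,200.5
After stage 1: salt = 101,200.5 + 4,110×35.23 = 245,995.8; volume = 10,560 m³; S = 23.295 g/kg
After stage 2: salt = 245,995.8 + 316×17.35 = 251,478.4; volume = 10,876 m³
S = 251,478.4 / 10,876 = 23.1223 g/kg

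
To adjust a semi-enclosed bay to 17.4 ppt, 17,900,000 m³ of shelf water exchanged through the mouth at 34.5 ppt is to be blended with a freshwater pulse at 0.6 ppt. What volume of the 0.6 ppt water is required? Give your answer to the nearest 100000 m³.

18200000 m³

Salt balance: 17,900,000×34.5 + V×0.6 = (17,900,000+V)×17.4
617,550,000 + 0.6V = 311,460,000 + 17.4V
306,090,000 = 16.8V
V = 18,219,642.86 m³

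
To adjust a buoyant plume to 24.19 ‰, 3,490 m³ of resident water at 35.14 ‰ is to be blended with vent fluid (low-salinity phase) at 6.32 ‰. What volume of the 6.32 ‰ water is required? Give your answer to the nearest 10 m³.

2140 m³

Salt balance: 3,490×35.14 + V×6.32 = (3,490+V)×24.19
122,638.6 + 6.32V = 84,423.1 + 24.19V
38,215.5 = 17.87V
V = 2,138.53 m³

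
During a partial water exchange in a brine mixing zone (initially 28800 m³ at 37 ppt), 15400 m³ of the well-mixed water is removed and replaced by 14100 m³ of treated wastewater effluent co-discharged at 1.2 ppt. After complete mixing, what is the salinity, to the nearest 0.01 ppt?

Remaining after removal: 13,400 m³ at 37 ppt (salt = 495,800)
After addition: salt = 495,800 + 14,100×1.2 = 512,720; volume = 27,500 m³
S = 512,720 / 27,500 = 18.6444 ppt

18.64 ppt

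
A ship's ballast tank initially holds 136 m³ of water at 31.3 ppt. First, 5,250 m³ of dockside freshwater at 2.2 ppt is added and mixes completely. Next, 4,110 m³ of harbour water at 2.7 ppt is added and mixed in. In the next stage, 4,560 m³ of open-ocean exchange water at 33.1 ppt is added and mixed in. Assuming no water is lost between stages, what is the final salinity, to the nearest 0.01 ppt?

12.65 ppt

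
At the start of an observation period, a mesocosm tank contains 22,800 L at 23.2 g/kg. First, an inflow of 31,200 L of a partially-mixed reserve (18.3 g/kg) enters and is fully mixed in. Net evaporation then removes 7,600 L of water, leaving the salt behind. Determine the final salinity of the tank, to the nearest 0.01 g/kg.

After mixing: salt = 22,800×23.2 + 31,200×18.3 = 1,099,920; volume = 54,000 L
After evaporation: salt unchanged = 1,099,920; volume = 54,000 − 7,600 = 46,400 L
S = 1,099,920 / 46,400 = 23.7052 g/kg

23.71 g/kg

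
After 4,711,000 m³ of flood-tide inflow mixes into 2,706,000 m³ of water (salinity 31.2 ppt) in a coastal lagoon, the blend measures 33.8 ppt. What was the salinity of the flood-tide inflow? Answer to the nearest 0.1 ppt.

35.3 ppt

Salt balance: 2,706,000×31.2 + 4,711,000×S = 7,417,000×33.8
84,427,200 + 4,711,000·S = 250,694,600
S = (250,694,600 − 84,427,200) / 4,711,000 = 35.2934 ppt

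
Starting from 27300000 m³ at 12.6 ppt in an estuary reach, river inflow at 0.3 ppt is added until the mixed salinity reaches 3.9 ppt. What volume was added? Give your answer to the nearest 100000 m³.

66000000 m³

Salt balance: 27,300,000×12.6 + V×0.3 = (27,300,000+V)×3.9
343,980,000 + 0.3V = 106,470,000 + 3.9V
237,510,000 = 3.6V
V = 65,975,000 m³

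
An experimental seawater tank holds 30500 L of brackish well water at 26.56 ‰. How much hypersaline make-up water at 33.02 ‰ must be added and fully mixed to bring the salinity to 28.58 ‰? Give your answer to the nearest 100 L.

13900 L

Salt balance: 30,500×26.56 + V×33.02 = (30,500+V)×28.58
810,080 + 33.02V = 871,690 + 28.58V
61,610 = 4.44V
V = 13,876.13 L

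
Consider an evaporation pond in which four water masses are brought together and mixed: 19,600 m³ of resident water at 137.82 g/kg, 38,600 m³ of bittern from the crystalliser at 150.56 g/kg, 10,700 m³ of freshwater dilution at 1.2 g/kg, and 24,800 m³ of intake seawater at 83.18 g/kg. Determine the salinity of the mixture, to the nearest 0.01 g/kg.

113.01 g/kg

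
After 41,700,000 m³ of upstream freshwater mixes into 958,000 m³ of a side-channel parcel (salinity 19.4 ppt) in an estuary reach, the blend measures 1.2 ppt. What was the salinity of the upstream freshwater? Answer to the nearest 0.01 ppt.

0.78 ppt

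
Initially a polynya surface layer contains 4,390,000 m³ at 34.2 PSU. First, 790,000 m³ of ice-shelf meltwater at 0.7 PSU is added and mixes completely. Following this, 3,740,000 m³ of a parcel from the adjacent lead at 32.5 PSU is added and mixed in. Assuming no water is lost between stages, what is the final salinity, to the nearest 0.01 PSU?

Total salt / total volume:
Initial salt = 4,390,000×34.2 = 150,138,000
After stage 1: salt = 150,138,000 + 790,000×0.7 = 150,691,000; volume = 5,180,000 m³; S = 29.091 PSU
After stage 2: salt = 150,691,000 + 3,740,000×32.5 = 272,241,000; volume = 8,920,000 m³
S = 272,241,000 / 8,920,000 = 30.5203 PSU

30.52 PSU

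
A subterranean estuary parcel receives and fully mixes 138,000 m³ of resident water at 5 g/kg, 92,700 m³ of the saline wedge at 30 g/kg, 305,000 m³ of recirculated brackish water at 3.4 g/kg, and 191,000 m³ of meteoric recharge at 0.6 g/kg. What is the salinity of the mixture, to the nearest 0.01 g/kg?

6.36 g/kg

Total salt / total volume:
salt = 138,000×5 + 92,700×30 + 305,000×3.4 + 191,000×0.6 = 690,000 + 2,781,000 + 1,037,000 + 114,600 = 4,622,600
volume = 138,000 + 92,700 + 305,000 + 191,000 = 726,700 m³
S = 4,622,600 / 726,700 = 6.3611 g/kg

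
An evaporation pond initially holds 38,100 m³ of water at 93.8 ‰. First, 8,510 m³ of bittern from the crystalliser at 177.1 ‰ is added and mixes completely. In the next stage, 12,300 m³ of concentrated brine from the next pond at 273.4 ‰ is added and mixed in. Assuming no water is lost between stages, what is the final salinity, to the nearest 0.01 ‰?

143.33 ‰

Total salt / total volume:
Initial salt = 38,100×93.8 = 3,573,780
After stage 1: salt = 3,573,780 + 8,510×177.1 = 5,080,901; volume = 46,610 m³; S = 109.009 ‰
After stage 2: salt = 5,080,901 + 12,300×273.4 = 8,443,721; volume = 58,910 m³
S = 8,443,721 / 58,910 = 143.3326 ‰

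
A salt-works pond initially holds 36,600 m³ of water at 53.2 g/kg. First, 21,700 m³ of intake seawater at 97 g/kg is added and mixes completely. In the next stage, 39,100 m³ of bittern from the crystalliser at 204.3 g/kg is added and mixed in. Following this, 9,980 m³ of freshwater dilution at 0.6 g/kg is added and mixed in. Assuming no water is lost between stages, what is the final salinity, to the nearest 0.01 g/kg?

112.18 g/kg

Mass of salt is conserved:
Initial salt = 36,600×53.2 = 1,947,120
After stage 1: salt = 1,947,120 + 21,700×97 = 4,052,020; volume = 58,300 m³; S = 69.503 g/kg
After stage 2: salt = 4,052,020 + 39,100×204.3 = 12,040,150; volume = 97,400 m³; S = 123.616 g/kg
After stage 3: salt = 12,040,150 + 9,980×0.6 = 12,046,138; volume = 107,380 m³
S = 12,046,138 / 107,380 = 112.1823 g/kg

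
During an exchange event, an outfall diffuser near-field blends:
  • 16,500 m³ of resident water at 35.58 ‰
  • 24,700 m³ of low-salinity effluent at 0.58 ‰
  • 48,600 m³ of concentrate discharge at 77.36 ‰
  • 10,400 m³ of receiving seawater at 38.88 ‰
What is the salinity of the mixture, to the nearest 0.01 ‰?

47.56 ‰

Mass of salt is conserved:
salt = 16,500×35.58 + 24,700×0.58 + 48,600×77.36 + 10,400×38.88 = 587,070 + 14,326 + 3,759,696 + 404,352 = 4,765,444
volume = 16,500 + 24,700 + 48,600 + 10,400 = 100,200 m³
S = 4,765,444 / 100,200 = 47.5593 ‰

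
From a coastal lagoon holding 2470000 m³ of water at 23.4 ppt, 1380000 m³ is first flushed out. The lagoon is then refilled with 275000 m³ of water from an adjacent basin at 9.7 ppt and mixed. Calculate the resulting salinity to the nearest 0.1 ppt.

Remaining after removal: 1,090,000 m³ at 23.4 ppt (salt = 25,506,000)
After addition: salt = 25,506,000 + 275,000×9.7 = 28,173,500; volume = 1,365,000 m³
S = 28,173,500 / 1,365,000 = 20.6399 ppt

20.6 ppt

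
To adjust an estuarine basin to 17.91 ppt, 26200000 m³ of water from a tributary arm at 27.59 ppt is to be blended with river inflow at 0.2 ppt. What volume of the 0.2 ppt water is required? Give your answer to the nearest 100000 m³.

Salt balance: 26,200,000×27.59 + V×0.2 = (26,200,000+V)×17.91
722,858,000 + 0.2V = 469,242,000 + 17.91V
253,616,000 = 17.71V
V = 14,320,496.89 m³

14300000 m³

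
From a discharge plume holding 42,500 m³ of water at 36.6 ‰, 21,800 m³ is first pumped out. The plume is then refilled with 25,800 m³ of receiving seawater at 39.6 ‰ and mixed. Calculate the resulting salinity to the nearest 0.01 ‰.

38.26 ‰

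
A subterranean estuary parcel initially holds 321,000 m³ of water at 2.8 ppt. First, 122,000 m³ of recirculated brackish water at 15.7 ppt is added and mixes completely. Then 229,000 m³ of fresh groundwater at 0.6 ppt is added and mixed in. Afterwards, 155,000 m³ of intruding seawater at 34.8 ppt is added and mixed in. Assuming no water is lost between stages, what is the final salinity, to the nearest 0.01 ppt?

10.09 ppt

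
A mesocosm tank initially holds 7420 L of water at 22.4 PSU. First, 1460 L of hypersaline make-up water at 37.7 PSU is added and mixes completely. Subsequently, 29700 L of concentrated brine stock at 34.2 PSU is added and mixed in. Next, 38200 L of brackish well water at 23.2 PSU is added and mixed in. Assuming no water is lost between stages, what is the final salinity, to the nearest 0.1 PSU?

Total salt / total volume:
Initial salt = 7,420×22.4 = 166,208
After stage 1: salt = 166,208 + 1,460×37.7 = 221,250; volume = 8,880 L; S = 24.916 PSU
After stage 2: salt = 221,250 + 29,700×34.2 = 1,236,990; volume = 38,580 L; S = 32.063 PSU
After stage 3: salt = 1,236,990 + 38,200×23.2 = 2,123,230; volume = 76,780 L
S = 2,123,230 / 76,780 = 27.6534 PSU

27.7 PSU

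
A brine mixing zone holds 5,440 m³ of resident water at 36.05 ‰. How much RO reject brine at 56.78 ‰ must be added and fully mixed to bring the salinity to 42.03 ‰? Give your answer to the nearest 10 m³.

2210 m³

Salt balance: 5,440×36.05 + V×56.78 = (5,440+V)×42.03
196,112 + 56.78V = 228,643.2 + 42.03V
32,531.2 = 14.75V
V = 2,205.51 m³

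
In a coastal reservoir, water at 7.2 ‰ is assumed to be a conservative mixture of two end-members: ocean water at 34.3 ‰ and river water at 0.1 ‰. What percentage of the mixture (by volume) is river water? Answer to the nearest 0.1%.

79.2%

Let f be the freshwater fraction. Salt balance per unit volume:
f×0.1 + (1−f)×34.3 = 7.2
f = (34.3 − 7.2) / (34.3 − 0.1) = 27.1/34.2 = 0.7924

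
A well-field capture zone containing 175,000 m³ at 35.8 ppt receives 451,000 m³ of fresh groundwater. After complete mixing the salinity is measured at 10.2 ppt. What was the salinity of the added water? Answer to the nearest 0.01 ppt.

0.27 ppt

Salt balance: 175,000×35.8 + 451,000×S = 626,000×10.2
6,265,000 + 451,000·S = 6,385,200
S = (6,385,200 − 6,265,000) / 451,000 = 0.2665 ppt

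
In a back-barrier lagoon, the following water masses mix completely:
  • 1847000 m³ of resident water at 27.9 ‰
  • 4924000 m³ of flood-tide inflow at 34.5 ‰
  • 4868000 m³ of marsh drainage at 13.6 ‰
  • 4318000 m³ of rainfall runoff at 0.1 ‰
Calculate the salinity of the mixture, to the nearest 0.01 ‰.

18.05 ‰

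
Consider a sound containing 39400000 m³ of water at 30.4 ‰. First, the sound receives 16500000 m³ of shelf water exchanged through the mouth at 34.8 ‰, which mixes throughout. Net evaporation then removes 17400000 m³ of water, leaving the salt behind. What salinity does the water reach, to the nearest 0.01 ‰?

46.02 ‰

After mixing: salt = 39,400,000×30.4 + 16,500,000×34.8 = 1,771,960,000; volume = 55,900,000 m³
After evaporation: salt unchanged = 1,771,960,000; volume = 55,900,000 − 17,400,000 = 38,500,000 m³
S = 1,771,960,000 / 38,500,000 = 46.0249 ‰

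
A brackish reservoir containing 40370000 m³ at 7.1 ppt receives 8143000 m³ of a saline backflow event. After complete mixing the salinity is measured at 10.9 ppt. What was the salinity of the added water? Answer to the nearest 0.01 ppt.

29.74 ppt

Salt balance: 40,370,000×7.1 + 8,143,000×S = 48,513,000×10.9
286,627,000 + 8,143,000·S = 528,791,700
S = (528,791,700 − 286,627,000) / 8,143,000 = 29.739 ppt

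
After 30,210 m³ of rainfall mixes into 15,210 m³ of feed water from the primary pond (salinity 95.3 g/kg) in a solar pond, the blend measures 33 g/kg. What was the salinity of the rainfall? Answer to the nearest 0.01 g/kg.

1.63 g/kg

Salt balance: 15,210×95.3 + 30,210×S = 45,420×33
1,449,513 + 30,210·S = 1,498,860
S = (1,498,860 − 1,449,513) / 30,210 = 1.6335 g/kg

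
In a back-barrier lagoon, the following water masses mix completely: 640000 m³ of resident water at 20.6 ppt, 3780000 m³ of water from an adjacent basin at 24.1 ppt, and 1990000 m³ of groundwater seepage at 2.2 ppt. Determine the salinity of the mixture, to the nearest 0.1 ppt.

Weighted by volume,
salt = 640,000×20.6 + 3,780,000×24.1 + 1,990,000×2.2 = 13,184,000 + 91,098,000 + 4,378,000 = 108,660,000
volume = 640,000 + 3,780,000 + 1,990,000 = 6,410,000 m³
S = 108,660,000 / 6,410,000 = 16.952 ppt

17.0 ppt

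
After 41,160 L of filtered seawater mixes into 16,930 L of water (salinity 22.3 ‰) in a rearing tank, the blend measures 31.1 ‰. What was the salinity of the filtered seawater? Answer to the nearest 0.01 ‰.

34.72 ‰

Salt balance: 16,930×22.3 + 41,160×S = 58,090×31.1
377,539 + 41,160·S = 1,806,599
S = (1,806,599 − 377,539) / 41,160 = 34.7196 ‰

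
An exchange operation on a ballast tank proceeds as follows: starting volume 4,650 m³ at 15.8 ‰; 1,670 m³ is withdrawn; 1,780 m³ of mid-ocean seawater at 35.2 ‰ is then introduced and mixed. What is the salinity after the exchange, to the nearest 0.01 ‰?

23.05 ‰

Remaining after removal: 2,980 m³ at 15.8 ‰ (salt = 47,084)
After addition: salt = 47,084 + 1,780×35.2 = 109,740; volume = 4,760 m³
S = 109,740 / 4,760 = 23.0546 ‰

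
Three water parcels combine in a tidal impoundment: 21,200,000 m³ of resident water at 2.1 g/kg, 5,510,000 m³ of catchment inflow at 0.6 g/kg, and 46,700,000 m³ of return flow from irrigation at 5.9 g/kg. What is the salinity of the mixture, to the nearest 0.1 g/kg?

Total salt / total volume:
salt = 21,200,000×2.1 + 5,510,000×0.6 + 46,700,000×5.9 = 44,520,000 + 3,306,000 + 275,530,000 = 323,356,000
volume = 21,200,000 + 5,510,000 + 46,700,000 = 73,410,000 m³
S = 323,356,000 / 73,410,000 = 4.405 g/kg

4.4 g/kg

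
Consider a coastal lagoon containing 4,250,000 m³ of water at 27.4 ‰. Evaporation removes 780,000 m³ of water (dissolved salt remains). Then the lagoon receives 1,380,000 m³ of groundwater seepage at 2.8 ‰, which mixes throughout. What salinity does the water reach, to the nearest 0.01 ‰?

After evaporation: salt = 4,250,000×27.4 = 116,450,000; volume = 4,250,000 − 780,000 = 3,470,000 m³
After mixing: salt = 116,450,000 + 1,380,000×2.8 = 120,314,000; volume = 3,470,000 + 1,380,000 = 4,850,000 m³
S = 120,314,000 / 4,850,000 = 24.807 ‰

24.81 ‰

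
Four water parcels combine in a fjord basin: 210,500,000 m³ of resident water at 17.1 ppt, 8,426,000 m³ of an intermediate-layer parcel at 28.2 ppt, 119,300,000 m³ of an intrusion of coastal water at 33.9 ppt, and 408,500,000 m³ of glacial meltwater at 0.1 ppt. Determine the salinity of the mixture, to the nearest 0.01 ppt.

10.61 ppt

Mass of salt is conserved:
salt = 210,500,000×17.1 + 8,426,000×28.2 + 119,300,000×33.9 + 408,500,000×0.1 = 3,599,550,000 + 237,613,200 + 4,044,270,000 + 40,850,000 = 7,922,283,200
volume = 210,500,000 + 8,426,000 + 119,300,000 + 408,500,000 = 746,726,000 m³
S = 7,922,283,200 / 746,726,000 = 10.6094 ppt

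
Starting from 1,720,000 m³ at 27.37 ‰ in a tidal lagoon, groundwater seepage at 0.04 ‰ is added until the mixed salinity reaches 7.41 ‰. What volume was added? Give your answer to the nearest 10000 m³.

Salt balance: 1,720,000×27.37 + V×0.04 = (1,720,000+V)×7.41
47,076,400 + 0.04V = 12,745,200 + 7.41V
34,331,200 = 7.37V
V = 4,658,236.09 m³

4660000 m³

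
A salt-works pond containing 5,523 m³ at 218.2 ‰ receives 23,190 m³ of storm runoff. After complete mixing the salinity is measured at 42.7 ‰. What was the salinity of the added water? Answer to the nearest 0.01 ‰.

Salt balance: 5,523×218.2 + 23,190×S = 28,713×42.7
1,205,118.6 + 23,190·S = 1,226,045.1
S = (1,226,045.1 − 1,205,118.6) / 23,190 = 0.9024 ‰

0.90 ‰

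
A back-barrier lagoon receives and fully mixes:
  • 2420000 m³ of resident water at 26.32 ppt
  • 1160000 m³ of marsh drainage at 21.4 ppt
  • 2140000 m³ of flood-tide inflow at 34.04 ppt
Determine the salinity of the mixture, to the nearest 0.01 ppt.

Conserving salt mass:
salt = 2,420,000×26.32 + 1,160,000×21.4 + 2,140,000×34.04 = 63,694,400 + 24,824,000 + 72,845,600 = 161,364,000
volume = 2,420,000 + 1,160,000 + 2,140,000 = 5,720,000 m³
S = 161,364,000 / 5,720,000 = 28.2105 ppt

28.21 ppt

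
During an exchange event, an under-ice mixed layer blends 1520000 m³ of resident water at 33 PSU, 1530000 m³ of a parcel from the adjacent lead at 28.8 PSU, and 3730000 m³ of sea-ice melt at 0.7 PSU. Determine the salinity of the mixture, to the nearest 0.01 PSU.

14.28 PSU

Conserving salt mass:
salt = 1,520,000×33 + 1,530,000×28.8 + 3,730,000×0.7 = 50,160,000 + 44,064,000 + 2,611,000 = 96,835,000
volume = 1,520,000 + 1,530,000 + 3,730,000 = 6,780,000 m³
S = 96,835,000 / 6,780,000 = 14.2824 PSU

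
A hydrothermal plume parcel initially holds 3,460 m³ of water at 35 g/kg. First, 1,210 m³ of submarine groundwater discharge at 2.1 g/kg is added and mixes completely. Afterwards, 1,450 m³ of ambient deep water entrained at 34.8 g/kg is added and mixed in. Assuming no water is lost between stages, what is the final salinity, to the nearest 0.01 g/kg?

28.45 g/kg

Salt balance:
Initial salt = 3,460×35 = 121,100
After stage 1: salt = 121,100 + 1,210×2.1 = 123,641; volume = 4,670 m³; S = 26.476 g/kg
After stage 2: salt = 123,641 + 1,450×34.8 = 174,101; volume = 6,120 m³
S = 174,101 / 6,120 = 28.4479 g/kg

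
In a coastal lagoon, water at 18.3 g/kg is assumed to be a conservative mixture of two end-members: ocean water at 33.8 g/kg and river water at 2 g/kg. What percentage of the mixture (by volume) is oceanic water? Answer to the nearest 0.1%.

51.3%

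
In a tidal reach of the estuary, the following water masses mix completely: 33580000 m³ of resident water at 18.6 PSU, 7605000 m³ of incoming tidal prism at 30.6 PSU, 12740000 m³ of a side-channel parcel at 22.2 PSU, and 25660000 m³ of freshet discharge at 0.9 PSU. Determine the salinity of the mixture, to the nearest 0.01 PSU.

14.62 PSU

Weighted by volume,
salt = 33,580,000×18.6 + 7,605,000×30.6 + 12,740,000×22.2 + 25,660,000×0.9 = 624,588,000 + 232,713,000 + 282,828,000 + 23,094,000 = 1,163,223,000
volume = 33,580,000 + 7,605,000 + 12,740,000 + 25,660,000 = 79,585,000 m³
S = 1,163,223,000 / 79,585,000 = 14.6161 PSU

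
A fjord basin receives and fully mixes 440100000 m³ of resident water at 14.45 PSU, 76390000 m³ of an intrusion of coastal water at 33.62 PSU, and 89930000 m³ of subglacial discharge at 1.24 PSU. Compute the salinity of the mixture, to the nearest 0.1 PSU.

14.9 PSU

Mass of salt is conserved:
salt = 440,100,000×14.45 + 76,390,000×33.62 + 89,930,000×1.24 = 6,359,445,000 + 2,568,231,800 + 111,513,200 = 9,039,190,000
volume = 440,100,000 + 76,390,000 + 89,930,000 = 606,420,000 m³
S = 9,039,190,000 / 606,420,000 = 14.906 PSU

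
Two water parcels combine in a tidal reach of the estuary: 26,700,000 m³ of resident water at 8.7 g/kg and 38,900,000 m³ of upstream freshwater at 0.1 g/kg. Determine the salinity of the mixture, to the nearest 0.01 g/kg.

3.60 g/kg

Weighted by volume,
salt = 26,700,000×8.7 + 38,900,000×0.1 = 232,290,000 + 3,890,000 = 236,180,000
volume = 26,700,000 + 38,900,000 = 65,600,000 m³
S = 236,180,000 / 65,600,000 = 3.6003 g/kg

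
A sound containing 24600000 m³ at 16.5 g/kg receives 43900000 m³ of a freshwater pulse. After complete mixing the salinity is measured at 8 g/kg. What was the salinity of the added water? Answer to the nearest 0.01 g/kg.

Salt balance: 24,600,000×16.5 + 43,900,000×S = 68,500,000×8
405,900,000 + 43,900,000·S = 548,000,000
S = (548,000,000 − 405,900,000) / 43,900,000 = 3.2369 g/kg

3.24 g/kg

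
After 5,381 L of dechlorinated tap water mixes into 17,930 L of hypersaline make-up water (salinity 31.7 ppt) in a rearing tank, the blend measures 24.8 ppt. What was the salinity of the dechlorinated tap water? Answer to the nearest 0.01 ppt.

1.81 ppt

Salt balance: 17,930×31.7 + 5,381×S = 23,311×24.8
568,381 + 5,381·S = 578,112.8
S = (578,112.8 − 568,381) / 5,381 = 1.8085 ppt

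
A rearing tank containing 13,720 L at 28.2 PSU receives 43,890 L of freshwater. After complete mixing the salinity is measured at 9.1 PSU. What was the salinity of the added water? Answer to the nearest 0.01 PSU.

Salt balance: 13,720×28.2 + 43,890×S = 57,610×9.1
386,904 + 43,890·S = 524,251
S = (524,251 − 386,904) / 43,890 = 3.1293 PSU

3.13 PSU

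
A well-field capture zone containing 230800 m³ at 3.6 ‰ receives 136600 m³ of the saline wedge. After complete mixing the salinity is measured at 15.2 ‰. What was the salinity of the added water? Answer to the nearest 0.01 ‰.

34.80 ‰

Salt balance: 230,800×3.6 + 136,600×S = 367,400×15.2
830,880 + 136,600·S = 5,584,480
S = (5,584,480 − 830,880) / 136,600 = 34.7994 ‰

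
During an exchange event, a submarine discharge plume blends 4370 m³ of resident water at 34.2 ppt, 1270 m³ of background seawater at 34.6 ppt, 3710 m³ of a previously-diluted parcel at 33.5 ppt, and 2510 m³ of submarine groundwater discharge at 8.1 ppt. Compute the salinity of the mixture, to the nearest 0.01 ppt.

28.50 ppt

Conserving salt mass:
salt = 4,370×34.2 + 1,270×34.6 + 3,710×33.5 + 2,510×8.1 = 149,454 + 43,942 + 124,285 + 20,331 = 338,012
volume = 4,370 + 1,270 + 3,710 + 2,510 = 11,860 m³
S = 338,012 / 11,860 = 28.5002 ppt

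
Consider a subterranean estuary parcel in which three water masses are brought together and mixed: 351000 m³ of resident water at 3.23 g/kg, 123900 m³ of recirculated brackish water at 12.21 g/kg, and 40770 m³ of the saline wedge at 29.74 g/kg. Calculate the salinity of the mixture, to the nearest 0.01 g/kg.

Weighted by volume,
salt = 351,000×3.23 + 123,900×12.21 + 40,770×29.74 = 1,133,730 + 1,512,819 + 1,212,499.8 = 3,859,048.8
volume = 351,000 + 123,900 + 40,770 = 515,670 m³
S = 3,859,048.8 / 515,670 = 7.4836 g/kg

7.48 g/kg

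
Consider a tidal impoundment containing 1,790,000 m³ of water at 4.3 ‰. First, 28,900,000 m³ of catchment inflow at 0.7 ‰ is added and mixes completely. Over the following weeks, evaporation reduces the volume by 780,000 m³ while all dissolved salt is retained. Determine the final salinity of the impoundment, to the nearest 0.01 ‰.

0.93 ‰

After mixing: salt = 1,790,000×4.3 + 28,900,000×0.7 = 27,927,000; volume = 30,690,000 m³
After evaporation: salt unchanged = 27,927,000; volume = 30,690,000 − 780,000 = 29,910,000 m³
S = 27,927,000 / 29,910,000 = 0.9337 ‰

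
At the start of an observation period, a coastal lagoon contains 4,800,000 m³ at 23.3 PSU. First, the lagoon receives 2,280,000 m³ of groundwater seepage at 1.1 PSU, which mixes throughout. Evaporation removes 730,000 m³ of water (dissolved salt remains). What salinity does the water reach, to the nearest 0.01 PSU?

18.01 PSU

After mixing: salt = 4,800,000×23.3 + 2,280,000×1.1 = 114,348,000; volume = 7,080,000 m³
After evaporation: salt unchanged = 114,348,000; volume = 7,080,000 − 730,000 = 6,350,000 m³
S = 114,348,000 / 6,350,000 = 18.0076 PSU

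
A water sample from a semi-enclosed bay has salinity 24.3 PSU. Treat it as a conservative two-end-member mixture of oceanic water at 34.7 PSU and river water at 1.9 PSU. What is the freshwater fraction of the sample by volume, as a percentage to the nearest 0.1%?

Let f be the freshwater fraction. Salt balance per unit volume:
f×1.9 + (1−f)×34.7 = 24.3
f = (34.7 − 24.3) / (34.7 − 1.9) = 10.4/32.8 = 0.3171

31.7%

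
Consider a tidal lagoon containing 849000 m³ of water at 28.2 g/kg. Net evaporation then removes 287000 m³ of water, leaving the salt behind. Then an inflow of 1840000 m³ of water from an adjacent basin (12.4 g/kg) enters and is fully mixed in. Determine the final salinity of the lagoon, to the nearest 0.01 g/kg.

19.47 g/kg

After evaporation: salt = 849,000×28.2 = 23,941,800; volume = 849,000 − 287,000 = 562,000 m³
After mixing: salt = 23,941,800 + 1,840,000×12.4 = 46,757,800; volume = 562,000 + 1,840,000 = 2,402,000 m³
S = 46,757,800 / 2,402,000 = 19.4662 g/kg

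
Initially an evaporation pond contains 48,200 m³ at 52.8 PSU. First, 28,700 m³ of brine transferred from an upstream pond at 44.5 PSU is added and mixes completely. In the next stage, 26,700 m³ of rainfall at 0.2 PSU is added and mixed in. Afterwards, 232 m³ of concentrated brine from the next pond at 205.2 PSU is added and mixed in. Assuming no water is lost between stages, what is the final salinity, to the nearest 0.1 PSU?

37.3 PSU

Total salt / total volume:
Initial salt = 48,200×52.8 = 2,544,960
After stage 1: salt = 2,544,960 + 28,700×44.5 = 3,822,110; volume = 76,900 m³; S = 49.702 PSU
After stage 2: salt = 3,822,110 + 26,700×0.2 = 3,827,450; volume = 103,600 m³; S = 36.944 PSU
After stage 3: salt = 3,827,450 + 232×205.2 = 3,875,056.4; volume = 103,832 m³
S = 3,875,056.4 / 103,832 = 37.3204 PSU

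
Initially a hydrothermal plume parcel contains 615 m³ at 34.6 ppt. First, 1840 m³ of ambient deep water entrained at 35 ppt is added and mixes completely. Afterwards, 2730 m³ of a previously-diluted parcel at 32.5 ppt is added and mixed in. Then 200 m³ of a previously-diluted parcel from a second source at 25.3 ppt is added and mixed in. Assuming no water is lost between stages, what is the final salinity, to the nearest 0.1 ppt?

33.3 ppt

Mass of salt is conserved:
Initial salt = 615×34.6 = 21,279
After stage 1: salt = 21,279 + 1,840×35 = 85,679; volume = 2,455 m³; S = 34.9 ppt
After stage 2: salt = 85,679 + 2,730×32.5 = 174,404; volume = 5,185 m³; S = 33.636 ppt
After stage 3: salt = 174,404 + 200×25.3 = 179,464; volume = 5,385 m³
S = 179,464 / 5,385 = 33.3266 ppt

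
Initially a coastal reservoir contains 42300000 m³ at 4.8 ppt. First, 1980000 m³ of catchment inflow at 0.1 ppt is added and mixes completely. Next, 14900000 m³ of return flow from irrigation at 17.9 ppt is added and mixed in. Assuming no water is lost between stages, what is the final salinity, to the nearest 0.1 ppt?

Conserving salt mass:
Initial salt = 42,300,000×4.8 = 203,040,000
After stage 1: salt = 203,040,000 + 1,980,000×0.1 = 203,238,000; volume = 44,280,000 m³; S = 4.59 ppt
After stage 2: salt = 203,238,000 + 14,900,000×17.9 = 469,948,000; volume = 59,180,000 m³
S = 469,948,000 / 59,180,000 = 7.941 ppt

7.9 ppt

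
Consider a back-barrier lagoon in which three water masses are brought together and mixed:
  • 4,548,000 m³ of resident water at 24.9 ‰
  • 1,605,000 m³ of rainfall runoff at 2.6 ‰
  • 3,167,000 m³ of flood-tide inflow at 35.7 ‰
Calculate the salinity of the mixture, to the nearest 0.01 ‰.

24.73 ‰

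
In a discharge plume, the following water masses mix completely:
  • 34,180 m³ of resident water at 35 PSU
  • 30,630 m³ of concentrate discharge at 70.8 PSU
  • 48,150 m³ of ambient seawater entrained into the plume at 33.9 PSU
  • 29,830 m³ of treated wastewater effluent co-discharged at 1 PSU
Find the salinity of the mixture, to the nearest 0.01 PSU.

35.21 PSU

Weighted by volume,
salt = 34,180×35 + 30,630×70.8 + 48,150×33.9 + 29,830×1 = 1,196,300 + 2,168,604 + 1,632,285 + 29,830 = 5,027,019
volume = 34,180 + 30,630 + 48,150 + 29,830 = 142,790 m³
S = 5,027,019 / 142,790 = 35.2057 PSU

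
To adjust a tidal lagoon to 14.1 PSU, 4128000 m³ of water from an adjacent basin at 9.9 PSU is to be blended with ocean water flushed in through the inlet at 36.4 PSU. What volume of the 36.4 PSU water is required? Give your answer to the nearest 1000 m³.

777000 m³

Salt balance: 4,128,000×9.9 + V×36.4 = (4,128,000+V)×14.1
40,867,200 + 36.4V = 58,204,800 + 14.1V
17,337,600 = 22.3V
V = 777,470.85 m³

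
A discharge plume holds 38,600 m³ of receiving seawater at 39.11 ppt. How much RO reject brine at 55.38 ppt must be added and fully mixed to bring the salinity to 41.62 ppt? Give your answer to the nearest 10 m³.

7040 m³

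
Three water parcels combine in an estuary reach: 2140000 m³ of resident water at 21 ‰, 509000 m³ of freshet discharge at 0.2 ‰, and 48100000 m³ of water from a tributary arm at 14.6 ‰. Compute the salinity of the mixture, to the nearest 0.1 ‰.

14.7 ‰

Mass of salt is conserved:
salt = 2,140,000×21 + 509,000×0.2 + 48,100,000×14.6 = 44,940,000 + 101,800 + 702,260,000 = 747,301,800
volume = 2,140,000 + 509,000 + 48,100,000 = 50,749,000 m³
S = 747,301,800 / 50,749,000 = 14.725 ‰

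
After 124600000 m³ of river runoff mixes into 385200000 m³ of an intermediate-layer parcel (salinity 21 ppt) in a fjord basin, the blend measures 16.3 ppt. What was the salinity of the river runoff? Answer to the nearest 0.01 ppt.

Salt balance: 385,200,000×21 + 124,600,000×S = 509,800,000×16.3
8,089,200,000 + 124,600,000·S = 8,309,740,000
S = (8,309,740,000 − 8,089,200,000) / 124,600,000 = 1.77 ppt

1.77 ppt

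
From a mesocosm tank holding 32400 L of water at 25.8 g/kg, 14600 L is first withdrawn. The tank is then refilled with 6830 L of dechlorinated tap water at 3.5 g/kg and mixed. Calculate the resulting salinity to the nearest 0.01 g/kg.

Remaining after removal: 17,800 L at 25.8 g/kg (salt = 459,240)
After addition: salt = 459,240 + 6,830×3.5 = 483,145; volume = 24,630 L
S = 483,145 / 24,630 = 19.6161 g/kg

19.62 g/kg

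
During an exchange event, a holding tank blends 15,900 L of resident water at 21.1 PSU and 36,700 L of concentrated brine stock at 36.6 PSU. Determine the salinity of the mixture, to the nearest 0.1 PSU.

Conserving salt mass:
salt = 15,900×21.1 + 36,700×36.6 = 335,490 + 1,343,220 = 1,678,710
volume = 15,900 + 36,700 = 52,600 L
S = 1,678,710 / 52,600 = 31.915 PSU

31.9 PSU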